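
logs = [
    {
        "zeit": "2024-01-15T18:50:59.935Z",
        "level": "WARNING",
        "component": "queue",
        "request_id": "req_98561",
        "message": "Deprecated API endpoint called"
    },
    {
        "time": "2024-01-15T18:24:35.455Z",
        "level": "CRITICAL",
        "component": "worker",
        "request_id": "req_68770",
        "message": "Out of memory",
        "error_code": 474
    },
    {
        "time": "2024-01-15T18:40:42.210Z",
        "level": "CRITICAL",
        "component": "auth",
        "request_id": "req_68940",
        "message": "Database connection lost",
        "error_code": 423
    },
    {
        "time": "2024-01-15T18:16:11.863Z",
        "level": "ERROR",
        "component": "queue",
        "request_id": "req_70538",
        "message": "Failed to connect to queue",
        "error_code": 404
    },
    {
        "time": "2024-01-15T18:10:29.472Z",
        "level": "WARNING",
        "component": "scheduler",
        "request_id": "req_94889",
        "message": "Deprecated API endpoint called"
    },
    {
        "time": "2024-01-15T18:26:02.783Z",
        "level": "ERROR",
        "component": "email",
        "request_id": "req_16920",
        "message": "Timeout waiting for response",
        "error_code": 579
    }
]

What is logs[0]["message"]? "Deprecated API endpoint called"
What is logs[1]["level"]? "CRITICAL"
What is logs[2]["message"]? "Database connection lost"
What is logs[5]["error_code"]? 579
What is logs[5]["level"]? "ERROR"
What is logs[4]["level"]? "WARNING"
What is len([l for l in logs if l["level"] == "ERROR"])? 2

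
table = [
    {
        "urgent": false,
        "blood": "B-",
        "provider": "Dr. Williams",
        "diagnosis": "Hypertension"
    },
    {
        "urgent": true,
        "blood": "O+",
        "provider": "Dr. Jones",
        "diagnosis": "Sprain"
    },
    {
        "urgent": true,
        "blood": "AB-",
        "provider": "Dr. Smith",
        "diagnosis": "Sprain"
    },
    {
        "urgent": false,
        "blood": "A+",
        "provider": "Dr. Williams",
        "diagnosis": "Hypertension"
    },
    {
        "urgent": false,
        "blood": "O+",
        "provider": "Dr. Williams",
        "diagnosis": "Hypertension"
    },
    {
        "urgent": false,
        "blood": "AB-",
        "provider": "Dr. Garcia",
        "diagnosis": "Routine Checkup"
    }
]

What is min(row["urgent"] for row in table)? False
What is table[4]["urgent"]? False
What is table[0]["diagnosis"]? "Hypertension"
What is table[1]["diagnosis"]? "Sprain"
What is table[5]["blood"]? "AB-"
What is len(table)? 6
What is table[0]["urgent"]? False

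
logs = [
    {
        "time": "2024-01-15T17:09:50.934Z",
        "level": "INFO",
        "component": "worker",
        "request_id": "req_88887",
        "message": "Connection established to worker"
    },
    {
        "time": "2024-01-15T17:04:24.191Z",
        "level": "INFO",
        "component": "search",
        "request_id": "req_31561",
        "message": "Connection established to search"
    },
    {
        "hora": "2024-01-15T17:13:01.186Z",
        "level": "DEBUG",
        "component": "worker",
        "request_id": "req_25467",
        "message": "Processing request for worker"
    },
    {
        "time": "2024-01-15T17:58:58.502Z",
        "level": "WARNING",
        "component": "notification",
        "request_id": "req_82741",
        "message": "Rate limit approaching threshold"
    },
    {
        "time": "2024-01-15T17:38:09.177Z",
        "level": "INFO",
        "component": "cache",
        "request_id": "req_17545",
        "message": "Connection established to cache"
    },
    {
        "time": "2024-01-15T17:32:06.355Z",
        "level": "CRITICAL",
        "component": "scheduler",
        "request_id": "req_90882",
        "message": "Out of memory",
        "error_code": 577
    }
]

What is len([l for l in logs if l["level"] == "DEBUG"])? 1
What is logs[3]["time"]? "2024-01-15T17:58:58.502Z"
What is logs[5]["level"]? "CRITICAL"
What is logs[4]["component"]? "cache"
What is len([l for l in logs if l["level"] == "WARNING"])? 1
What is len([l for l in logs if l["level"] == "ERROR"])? 0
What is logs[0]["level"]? "INFO"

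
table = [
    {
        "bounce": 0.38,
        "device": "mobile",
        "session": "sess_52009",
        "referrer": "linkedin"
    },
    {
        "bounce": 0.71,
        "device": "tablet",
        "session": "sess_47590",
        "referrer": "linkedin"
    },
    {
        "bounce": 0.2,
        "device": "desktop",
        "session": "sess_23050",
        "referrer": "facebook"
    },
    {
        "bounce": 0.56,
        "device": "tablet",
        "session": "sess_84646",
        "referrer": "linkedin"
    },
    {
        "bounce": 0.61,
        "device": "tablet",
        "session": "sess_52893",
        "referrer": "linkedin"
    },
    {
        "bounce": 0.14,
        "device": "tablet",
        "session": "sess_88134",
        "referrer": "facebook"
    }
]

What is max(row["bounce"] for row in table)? 0.71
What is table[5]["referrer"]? "facebook"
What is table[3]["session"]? "sess_84646"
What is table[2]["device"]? "desktop"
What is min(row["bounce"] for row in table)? 0.14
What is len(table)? 6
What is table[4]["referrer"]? "linkedin"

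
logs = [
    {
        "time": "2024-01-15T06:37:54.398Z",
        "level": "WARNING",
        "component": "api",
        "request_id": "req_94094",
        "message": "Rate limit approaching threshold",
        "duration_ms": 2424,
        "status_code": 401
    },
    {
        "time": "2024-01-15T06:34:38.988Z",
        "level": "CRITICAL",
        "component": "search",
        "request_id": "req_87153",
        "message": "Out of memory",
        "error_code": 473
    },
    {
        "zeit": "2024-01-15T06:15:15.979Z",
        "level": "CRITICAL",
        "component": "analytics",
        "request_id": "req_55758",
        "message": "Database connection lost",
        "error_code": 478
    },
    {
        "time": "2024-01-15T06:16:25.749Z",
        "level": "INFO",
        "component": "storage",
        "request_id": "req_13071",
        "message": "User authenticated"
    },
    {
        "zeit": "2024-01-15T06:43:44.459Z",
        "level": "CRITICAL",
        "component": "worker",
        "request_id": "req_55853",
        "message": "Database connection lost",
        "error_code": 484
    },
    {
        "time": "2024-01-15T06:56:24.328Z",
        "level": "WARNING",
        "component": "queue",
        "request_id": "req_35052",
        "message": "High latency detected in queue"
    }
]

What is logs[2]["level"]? "CRITICAL"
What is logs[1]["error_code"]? 473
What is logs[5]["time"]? "2024-01-15T06:56:24.328Z"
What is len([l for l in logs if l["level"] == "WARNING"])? 2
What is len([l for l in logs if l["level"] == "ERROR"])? 0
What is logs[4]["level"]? "CRITICAL"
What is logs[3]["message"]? "User authenticated"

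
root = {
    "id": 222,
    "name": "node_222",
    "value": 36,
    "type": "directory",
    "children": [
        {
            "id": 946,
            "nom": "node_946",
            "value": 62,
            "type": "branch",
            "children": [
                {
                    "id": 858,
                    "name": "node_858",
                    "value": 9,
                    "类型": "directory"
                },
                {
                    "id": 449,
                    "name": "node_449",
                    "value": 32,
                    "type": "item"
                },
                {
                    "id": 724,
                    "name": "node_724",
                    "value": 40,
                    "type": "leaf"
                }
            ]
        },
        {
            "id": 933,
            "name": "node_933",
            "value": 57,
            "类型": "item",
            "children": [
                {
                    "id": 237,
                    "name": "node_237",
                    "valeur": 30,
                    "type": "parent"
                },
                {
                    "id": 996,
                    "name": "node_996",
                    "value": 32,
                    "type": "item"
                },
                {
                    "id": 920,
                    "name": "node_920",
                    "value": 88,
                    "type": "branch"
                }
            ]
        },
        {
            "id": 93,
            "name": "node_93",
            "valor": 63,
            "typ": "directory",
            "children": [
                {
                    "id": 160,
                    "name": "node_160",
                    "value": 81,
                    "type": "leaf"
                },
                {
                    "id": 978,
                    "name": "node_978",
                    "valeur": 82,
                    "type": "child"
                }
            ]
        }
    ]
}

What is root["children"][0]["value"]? 62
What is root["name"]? "node_222"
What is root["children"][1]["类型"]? "item"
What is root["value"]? 36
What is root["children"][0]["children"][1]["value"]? 32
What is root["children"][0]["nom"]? "node_946"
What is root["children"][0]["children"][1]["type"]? "item"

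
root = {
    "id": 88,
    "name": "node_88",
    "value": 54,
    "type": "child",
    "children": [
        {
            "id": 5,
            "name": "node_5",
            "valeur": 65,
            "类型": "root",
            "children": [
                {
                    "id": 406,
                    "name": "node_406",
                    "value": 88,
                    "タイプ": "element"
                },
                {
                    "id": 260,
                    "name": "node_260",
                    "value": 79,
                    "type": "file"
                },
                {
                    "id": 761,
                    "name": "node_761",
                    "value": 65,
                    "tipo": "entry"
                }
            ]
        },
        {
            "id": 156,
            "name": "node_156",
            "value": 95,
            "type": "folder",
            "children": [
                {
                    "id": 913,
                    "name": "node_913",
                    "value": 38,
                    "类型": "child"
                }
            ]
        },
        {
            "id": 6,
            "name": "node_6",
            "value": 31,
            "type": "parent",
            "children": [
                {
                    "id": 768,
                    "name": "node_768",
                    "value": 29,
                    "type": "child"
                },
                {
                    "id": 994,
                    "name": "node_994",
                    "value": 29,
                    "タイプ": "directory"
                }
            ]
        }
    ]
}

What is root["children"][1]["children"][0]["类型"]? "child"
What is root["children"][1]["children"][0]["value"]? 38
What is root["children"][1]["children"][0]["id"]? 913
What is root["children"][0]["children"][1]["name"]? "node_260"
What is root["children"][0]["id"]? 5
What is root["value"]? 54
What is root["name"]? "node_88"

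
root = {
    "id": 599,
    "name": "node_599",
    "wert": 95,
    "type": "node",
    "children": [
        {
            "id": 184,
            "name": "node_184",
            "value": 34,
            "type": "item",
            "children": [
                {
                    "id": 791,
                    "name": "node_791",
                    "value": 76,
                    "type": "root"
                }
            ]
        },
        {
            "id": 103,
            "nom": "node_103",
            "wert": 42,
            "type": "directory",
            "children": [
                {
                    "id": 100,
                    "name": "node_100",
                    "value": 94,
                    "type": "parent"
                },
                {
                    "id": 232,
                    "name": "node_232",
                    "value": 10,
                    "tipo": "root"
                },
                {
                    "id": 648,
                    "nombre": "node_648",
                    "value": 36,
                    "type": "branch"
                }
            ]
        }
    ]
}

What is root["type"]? "node"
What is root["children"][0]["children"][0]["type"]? "root"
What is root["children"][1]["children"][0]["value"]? 94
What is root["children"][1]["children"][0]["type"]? "parent"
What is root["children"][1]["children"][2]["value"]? 36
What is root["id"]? 599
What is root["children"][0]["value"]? 34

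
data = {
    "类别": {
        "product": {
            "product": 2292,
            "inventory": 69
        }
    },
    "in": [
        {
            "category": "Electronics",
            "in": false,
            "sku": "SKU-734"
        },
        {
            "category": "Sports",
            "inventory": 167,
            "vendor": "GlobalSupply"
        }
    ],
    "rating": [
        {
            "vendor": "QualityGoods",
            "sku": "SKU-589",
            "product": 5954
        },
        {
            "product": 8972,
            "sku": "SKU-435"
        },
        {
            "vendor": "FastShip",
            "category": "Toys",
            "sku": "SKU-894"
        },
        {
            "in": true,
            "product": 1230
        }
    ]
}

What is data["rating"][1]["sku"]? "SKU-435"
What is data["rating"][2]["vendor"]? "FastShip"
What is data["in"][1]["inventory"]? 167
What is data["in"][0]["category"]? "Electronics"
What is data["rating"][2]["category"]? "Toys"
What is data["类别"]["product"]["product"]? 2292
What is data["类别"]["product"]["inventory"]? 69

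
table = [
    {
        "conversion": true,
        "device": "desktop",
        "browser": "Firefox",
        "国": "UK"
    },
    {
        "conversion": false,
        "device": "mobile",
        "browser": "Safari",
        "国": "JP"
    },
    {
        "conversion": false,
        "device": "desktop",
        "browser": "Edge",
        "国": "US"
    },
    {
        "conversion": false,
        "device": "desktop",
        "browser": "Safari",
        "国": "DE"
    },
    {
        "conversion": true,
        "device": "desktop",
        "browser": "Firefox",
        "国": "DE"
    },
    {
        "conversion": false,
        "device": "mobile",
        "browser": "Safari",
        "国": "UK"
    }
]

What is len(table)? 6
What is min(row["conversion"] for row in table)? False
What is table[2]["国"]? "US"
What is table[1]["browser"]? "Safari"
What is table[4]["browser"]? "Firefox"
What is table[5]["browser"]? "Safari"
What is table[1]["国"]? "JP"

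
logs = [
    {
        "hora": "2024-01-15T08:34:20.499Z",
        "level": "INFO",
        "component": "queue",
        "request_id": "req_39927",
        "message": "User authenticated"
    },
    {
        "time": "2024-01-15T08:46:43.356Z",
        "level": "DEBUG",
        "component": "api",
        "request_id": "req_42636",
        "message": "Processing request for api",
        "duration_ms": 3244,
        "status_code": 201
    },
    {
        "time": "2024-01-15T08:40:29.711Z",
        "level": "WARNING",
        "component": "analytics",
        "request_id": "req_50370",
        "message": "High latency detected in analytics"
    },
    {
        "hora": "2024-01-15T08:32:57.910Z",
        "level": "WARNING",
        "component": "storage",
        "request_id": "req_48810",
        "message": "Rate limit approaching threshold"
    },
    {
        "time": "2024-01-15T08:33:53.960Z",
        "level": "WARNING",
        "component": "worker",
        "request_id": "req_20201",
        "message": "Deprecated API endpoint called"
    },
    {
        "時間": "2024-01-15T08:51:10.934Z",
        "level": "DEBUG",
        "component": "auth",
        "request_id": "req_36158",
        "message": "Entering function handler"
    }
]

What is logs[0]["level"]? "INFO"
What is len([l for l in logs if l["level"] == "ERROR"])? 0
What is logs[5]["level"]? "DEBUG"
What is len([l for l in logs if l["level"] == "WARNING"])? 3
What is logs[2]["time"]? "2024-01-15T08:40:29.711Z"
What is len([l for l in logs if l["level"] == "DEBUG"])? 2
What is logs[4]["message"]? "Deprecated API endpoint called"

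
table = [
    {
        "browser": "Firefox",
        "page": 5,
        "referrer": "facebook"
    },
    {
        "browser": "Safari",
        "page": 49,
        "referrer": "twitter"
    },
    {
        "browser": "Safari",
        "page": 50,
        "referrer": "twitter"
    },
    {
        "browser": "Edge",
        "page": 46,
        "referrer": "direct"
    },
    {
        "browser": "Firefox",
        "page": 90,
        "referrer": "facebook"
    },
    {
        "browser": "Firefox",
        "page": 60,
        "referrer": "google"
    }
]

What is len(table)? 6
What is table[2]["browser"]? "Safari"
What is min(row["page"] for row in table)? 5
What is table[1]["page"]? 49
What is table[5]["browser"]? "Firefox"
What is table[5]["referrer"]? "google"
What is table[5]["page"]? 60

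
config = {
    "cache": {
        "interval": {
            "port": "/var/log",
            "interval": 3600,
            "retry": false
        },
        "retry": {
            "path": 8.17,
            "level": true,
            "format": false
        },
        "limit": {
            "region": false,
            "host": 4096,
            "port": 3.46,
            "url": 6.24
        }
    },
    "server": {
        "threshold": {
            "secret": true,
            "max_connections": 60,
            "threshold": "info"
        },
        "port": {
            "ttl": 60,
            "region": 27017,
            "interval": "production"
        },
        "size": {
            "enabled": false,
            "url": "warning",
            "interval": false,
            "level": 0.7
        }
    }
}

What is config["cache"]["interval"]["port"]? "/var/log"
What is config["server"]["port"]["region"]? 27017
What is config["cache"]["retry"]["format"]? False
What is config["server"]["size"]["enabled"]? False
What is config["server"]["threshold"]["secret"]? True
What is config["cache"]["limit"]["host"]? 4096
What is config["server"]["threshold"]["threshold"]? "info"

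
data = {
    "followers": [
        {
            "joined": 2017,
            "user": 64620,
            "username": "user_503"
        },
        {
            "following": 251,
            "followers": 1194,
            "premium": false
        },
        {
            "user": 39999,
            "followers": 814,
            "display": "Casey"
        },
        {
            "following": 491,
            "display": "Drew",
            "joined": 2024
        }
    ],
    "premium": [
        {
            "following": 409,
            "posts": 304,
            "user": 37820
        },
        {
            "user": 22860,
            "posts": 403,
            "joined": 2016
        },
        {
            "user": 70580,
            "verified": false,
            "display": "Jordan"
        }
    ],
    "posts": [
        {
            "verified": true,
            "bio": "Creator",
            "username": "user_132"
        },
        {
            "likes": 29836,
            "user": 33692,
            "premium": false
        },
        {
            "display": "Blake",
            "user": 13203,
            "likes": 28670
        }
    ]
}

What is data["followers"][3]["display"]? "Drew"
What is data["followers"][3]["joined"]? 2024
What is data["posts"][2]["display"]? "Blake"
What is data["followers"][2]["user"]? 39999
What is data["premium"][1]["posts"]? 403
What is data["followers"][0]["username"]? "user_503"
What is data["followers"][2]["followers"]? 814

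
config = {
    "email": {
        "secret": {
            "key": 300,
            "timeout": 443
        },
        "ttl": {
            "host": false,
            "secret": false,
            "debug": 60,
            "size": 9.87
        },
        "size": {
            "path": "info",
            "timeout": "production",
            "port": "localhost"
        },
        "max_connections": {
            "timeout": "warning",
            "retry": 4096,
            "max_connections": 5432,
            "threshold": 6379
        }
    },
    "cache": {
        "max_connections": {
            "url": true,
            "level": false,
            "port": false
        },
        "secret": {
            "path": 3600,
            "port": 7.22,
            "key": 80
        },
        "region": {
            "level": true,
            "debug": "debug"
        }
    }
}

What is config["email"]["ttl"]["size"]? 9.87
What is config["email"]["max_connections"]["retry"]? 4096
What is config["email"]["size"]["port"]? "localhost"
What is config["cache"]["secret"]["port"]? 7.22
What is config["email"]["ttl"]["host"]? False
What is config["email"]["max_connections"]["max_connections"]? 5432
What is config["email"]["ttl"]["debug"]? 60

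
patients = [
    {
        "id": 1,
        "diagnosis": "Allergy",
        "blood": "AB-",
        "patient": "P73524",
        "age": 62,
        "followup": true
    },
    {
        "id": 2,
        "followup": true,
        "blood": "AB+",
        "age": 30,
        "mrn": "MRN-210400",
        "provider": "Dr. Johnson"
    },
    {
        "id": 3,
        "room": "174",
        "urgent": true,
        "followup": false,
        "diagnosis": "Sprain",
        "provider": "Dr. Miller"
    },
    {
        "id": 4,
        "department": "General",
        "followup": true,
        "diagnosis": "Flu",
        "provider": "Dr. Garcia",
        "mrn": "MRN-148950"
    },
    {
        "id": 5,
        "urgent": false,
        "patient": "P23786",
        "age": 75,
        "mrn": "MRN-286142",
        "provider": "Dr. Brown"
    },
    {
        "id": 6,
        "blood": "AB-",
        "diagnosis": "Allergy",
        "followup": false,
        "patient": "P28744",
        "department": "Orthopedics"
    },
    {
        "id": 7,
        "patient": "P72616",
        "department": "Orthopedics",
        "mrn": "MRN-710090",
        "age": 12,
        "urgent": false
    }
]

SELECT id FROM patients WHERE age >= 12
[1, 2, 5, 7]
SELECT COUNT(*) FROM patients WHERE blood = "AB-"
2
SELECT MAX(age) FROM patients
75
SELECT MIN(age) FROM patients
12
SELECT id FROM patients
[1, 2, 3, 4, 5, 6, 7]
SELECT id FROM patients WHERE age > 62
[5]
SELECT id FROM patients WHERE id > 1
[2, 3, 4, 5, 6, 7]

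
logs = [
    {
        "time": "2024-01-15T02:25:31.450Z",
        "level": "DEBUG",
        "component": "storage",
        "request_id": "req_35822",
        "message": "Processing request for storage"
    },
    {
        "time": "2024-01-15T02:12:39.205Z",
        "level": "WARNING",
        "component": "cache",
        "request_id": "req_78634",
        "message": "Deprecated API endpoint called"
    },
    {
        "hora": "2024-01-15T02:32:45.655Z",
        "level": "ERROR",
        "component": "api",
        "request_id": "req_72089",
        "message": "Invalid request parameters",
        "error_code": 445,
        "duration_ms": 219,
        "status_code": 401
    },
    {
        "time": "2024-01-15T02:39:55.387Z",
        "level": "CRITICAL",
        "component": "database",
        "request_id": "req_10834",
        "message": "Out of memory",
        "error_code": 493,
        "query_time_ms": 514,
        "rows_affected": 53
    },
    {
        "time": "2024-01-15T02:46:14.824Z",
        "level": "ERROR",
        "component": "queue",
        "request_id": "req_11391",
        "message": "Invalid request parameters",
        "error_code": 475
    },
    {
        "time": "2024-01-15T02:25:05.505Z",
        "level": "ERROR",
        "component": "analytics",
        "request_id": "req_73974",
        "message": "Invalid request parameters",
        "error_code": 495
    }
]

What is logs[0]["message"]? "Processing request for storage"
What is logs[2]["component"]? "api"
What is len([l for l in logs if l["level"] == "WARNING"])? 1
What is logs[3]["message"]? "Out of memory"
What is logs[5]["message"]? "Invalid request parameters"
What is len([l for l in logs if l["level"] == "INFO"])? 0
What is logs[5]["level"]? "ERROR"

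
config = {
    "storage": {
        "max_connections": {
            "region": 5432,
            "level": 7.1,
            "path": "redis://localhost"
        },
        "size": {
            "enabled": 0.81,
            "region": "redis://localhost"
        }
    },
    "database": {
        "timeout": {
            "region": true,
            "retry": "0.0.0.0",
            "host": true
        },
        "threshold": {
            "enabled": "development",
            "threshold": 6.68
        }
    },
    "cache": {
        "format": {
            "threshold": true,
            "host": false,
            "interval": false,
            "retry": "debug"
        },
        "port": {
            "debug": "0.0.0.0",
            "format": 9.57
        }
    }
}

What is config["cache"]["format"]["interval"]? False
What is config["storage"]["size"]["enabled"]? 0.81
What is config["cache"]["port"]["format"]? 9.57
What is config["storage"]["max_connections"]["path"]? "redis://localhost"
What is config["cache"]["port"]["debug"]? "0.0.0.0"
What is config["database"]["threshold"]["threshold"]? 6.68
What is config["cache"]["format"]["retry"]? "debug"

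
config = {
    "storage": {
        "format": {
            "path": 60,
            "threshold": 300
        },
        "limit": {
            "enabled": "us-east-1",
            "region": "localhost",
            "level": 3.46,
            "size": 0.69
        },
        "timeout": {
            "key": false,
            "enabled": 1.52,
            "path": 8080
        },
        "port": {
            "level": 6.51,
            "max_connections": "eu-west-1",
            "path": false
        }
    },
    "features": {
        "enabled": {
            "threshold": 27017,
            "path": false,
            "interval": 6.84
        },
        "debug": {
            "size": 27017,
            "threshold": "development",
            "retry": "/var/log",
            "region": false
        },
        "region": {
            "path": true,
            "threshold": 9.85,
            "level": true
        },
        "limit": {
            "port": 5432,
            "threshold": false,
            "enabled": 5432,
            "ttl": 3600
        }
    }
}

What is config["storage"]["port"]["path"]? False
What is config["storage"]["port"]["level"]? 6.51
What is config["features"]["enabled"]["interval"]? 6.84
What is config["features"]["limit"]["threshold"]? False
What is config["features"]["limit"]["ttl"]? 3600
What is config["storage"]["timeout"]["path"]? 8080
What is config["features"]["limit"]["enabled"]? 5432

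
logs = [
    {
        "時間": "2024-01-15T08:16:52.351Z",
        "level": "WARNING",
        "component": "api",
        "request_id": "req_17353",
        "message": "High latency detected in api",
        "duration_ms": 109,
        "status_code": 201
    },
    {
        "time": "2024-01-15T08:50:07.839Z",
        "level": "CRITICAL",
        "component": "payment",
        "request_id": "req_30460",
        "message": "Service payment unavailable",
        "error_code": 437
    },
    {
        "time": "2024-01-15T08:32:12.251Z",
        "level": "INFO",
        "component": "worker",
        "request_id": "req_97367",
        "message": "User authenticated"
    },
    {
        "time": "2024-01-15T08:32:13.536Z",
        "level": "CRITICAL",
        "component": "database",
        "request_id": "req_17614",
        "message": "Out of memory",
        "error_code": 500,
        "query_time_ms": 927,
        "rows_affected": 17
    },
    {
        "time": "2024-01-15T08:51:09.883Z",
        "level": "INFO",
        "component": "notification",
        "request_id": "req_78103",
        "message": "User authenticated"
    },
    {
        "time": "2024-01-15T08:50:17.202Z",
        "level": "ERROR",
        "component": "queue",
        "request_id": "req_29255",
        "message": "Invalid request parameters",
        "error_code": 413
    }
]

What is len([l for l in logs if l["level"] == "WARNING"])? 1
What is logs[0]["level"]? "WARNING"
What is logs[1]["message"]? "Service payment unavailable"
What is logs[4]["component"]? "notification"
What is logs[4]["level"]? "INFO"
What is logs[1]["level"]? "CRITICAL"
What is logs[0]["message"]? "High latency detected in api"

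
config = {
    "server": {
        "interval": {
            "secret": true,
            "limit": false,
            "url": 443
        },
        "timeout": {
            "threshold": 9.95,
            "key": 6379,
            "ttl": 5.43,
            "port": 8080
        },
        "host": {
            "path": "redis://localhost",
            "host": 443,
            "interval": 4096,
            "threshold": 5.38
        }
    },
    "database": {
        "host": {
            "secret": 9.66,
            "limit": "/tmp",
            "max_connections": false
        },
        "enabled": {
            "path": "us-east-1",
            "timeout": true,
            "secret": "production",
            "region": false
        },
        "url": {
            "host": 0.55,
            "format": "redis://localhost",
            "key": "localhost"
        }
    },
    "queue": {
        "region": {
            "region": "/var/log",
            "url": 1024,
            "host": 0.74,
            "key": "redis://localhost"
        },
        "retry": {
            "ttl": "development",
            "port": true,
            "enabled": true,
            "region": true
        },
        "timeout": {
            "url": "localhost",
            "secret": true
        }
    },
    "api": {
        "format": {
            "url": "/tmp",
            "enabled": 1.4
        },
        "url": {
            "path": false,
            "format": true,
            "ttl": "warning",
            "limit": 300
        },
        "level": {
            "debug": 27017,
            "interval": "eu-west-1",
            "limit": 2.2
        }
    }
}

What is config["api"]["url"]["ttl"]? "warning"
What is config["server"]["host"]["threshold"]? 5.38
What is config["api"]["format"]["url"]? "/tmp"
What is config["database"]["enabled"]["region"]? False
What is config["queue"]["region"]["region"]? "/var/log"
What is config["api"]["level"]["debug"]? 27017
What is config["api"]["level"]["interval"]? "eu-west-1"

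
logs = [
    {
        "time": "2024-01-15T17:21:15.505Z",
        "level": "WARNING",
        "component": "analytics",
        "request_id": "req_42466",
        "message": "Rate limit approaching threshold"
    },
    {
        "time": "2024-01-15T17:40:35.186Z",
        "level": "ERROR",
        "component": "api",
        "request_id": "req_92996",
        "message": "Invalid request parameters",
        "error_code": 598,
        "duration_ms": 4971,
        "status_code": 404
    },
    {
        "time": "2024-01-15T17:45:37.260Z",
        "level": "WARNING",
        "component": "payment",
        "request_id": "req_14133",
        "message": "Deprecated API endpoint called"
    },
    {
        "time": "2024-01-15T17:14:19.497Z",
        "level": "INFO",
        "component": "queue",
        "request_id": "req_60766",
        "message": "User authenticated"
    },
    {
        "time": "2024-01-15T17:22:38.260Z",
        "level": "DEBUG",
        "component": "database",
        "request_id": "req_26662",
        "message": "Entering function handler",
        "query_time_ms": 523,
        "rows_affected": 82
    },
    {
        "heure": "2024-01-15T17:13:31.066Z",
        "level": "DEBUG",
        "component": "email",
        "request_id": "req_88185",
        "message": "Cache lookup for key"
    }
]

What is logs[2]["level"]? "WARNING"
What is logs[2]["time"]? "2024-01-15T17:45:37.260Z"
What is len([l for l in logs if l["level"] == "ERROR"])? 1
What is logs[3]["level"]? "INFO"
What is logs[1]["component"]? "api"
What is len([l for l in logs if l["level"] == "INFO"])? 1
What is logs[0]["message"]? "Rate limit approaching threshold"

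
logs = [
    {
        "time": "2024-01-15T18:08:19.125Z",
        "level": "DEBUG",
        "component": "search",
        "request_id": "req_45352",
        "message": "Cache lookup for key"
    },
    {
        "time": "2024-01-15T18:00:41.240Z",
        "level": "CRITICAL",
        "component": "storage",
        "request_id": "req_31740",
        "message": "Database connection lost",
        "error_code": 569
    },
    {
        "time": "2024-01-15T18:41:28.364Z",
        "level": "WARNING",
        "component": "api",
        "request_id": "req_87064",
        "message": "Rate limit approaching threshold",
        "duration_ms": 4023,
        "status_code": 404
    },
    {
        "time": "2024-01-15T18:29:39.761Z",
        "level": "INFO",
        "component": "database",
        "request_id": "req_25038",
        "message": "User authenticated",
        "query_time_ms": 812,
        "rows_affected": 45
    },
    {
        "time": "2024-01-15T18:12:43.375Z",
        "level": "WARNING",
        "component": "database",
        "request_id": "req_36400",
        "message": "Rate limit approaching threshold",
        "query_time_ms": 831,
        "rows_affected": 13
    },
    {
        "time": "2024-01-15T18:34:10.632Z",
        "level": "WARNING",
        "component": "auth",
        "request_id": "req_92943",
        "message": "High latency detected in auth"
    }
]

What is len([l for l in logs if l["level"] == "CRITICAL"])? 1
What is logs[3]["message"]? "User authenticated"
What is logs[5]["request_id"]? "req_92943"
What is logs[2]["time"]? "2024-01-15T18:41:28.364Z"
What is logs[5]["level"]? "WARNING"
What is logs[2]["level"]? "WARNING"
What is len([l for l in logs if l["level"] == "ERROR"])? 0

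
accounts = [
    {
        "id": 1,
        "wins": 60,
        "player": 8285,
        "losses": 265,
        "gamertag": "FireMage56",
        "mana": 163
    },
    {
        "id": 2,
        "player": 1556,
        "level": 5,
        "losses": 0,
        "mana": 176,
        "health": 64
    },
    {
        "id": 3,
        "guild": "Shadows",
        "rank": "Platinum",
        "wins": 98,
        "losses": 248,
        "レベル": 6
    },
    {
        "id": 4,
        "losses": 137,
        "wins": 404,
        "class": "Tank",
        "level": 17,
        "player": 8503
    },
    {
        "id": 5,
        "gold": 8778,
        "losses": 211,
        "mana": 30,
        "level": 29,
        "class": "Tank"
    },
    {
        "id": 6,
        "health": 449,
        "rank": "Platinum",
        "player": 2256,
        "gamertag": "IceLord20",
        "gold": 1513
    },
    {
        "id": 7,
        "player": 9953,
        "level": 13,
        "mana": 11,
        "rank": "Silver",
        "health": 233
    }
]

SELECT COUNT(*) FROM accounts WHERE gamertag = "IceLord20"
1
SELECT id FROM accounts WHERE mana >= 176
[2]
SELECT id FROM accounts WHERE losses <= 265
[1, 2, 3, 4, 5]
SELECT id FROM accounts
[1, 2, 3, 4, 5, 6, 7]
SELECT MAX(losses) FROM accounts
265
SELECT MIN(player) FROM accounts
1556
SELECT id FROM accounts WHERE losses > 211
[1, 3]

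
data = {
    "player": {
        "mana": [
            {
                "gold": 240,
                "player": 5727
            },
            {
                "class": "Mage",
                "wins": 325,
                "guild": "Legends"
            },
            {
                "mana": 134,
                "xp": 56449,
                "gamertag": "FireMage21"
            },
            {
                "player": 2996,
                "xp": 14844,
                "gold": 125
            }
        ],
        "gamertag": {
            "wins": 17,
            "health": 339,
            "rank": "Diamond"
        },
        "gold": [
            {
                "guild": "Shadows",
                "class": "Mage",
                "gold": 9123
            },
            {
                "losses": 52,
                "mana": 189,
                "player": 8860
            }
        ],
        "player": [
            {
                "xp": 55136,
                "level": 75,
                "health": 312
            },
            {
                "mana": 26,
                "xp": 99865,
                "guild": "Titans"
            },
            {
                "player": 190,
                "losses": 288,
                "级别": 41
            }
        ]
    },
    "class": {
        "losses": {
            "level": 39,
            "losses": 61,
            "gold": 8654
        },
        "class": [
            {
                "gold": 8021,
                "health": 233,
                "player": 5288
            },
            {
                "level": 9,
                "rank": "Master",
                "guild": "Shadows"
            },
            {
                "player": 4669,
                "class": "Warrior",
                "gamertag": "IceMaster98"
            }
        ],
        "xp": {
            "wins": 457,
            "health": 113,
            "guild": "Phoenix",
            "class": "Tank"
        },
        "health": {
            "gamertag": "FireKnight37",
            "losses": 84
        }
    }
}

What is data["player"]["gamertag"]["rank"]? "Diamond"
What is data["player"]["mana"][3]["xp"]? 14844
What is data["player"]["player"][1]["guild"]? "Titans"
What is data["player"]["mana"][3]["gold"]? 125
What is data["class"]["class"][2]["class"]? "Warrior"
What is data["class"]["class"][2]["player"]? 4669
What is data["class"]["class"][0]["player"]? 5288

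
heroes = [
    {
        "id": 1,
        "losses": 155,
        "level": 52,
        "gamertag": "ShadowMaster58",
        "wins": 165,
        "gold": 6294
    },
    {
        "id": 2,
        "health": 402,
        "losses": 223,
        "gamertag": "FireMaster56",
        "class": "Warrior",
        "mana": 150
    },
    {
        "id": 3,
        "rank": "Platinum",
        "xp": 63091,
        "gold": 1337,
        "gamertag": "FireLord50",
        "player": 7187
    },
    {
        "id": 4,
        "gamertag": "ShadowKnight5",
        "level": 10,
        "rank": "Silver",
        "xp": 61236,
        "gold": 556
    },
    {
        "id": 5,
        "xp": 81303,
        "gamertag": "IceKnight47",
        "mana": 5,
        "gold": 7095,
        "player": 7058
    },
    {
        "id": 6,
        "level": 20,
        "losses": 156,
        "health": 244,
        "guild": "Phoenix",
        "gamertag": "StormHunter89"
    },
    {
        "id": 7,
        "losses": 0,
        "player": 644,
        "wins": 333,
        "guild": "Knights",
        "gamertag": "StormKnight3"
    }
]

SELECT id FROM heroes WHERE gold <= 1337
[3, 4]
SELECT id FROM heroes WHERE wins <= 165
[1]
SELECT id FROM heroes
[1, 2, 3, 4, 5, 6, 7]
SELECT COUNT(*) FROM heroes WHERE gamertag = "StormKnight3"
1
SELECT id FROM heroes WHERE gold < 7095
[1, 3, 4]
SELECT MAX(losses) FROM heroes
223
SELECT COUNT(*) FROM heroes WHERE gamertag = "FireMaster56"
1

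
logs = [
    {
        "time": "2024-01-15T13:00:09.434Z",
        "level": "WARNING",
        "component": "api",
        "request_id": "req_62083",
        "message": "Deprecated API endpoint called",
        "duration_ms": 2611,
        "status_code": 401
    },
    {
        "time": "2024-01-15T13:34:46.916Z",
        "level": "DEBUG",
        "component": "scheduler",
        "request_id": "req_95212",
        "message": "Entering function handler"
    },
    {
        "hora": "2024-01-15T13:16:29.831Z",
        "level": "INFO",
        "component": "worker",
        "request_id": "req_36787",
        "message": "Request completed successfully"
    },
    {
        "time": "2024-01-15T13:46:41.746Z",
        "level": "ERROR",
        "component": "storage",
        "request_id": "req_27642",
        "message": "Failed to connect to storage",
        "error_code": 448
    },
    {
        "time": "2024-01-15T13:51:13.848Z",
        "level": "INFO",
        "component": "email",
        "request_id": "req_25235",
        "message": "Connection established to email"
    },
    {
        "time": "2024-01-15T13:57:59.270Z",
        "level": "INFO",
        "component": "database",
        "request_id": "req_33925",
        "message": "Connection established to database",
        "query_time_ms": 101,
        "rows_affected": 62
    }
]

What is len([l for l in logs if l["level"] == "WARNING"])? 1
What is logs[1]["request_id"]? "req_95212"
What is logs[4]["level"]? "INFO"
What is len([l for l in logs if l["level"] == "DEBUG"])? 1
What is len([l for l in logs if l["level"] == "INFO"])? 3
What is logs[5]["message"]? "Connection established to database"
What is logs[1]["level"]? "DEBUG"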